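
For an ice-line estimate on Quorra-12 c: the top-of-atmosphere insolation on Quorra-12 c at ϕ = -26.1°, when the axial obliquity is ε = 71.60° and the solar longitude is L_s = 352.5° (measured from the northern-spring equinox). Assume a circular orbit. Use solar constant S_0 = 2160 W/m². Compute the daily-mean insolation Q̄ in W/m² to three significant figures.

Q̄ ≈ 673 W/m²

Solar declination: sin δ = sin ε · sin L_s = sin 71.60° × sin 352.5° = -0.12385, so δ = -7.115°.
cos h₀ = −tan(-26.1°) tan(-7.115°) = -0.0611, h₀ = 1.6320 rad.
Bracket: h₀ sin ϕ sin δ + cos ϕ cos δ sin h₀ = 1.6320×-0.43994×-0.12385 + 0.89803×0.99230×0.99813 = 0.088922 + 0.889449 = 0.978371.
Q̄ = (S_0/π) × [bracket] = (2160/π) × 0.978371 = 672.7 W/m².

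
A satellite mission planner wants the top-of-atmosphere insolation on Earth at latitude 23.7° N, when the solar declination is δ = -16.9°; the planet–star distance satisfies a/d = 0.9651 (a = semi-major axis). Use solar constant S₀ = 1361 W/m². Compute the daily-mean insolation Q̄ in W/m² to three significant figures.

cos H₀ = −tan(+23.7°) tan(-16.900°) = 0.1334, H₀ = 1.4370 rad.
Bracket: H₀ sin φ sin δ + cos φ cos δ sin H₀ = 1.4370×0.40195×-0.29070 + 0.91566×0.95681×0.99107 = -0.167909 + 0.868289 = 0.700380.
Inverse-square distance factor (a/d)² = 0.9651² = 0.931418.
Q̄ = (S₀/π) × 0.931418 × [bracket] = (1361/π) × 0.931418 × 0.700380 = 282.6 W/m².

Q̄ ≈ 283 W/m²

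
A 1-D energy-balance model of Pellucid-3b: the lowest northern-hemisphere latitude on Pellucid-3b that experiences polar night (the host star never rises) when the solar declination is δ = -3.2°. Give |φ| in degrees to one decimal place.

Polar night requires cos H₀ = −tan φ tan δ ≥ 1, i.e. tan φ tan δ ≤ −1.
The boundary is |tan φ| · |tan δ| = 1, so |φ| = 90° − |δ| = 90° − 3.2° = 86.8° in the northern hemisphere.

|φ| = 86.8°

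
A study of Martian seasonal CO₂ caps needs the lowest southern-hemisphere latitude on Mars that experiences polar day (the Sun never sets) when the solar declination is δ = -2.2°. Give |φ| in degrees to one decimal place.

|φ| = 87.8°

Polar day requires cos H₀ = −tan φ tan δ ≤ −1, i.e. tan φ tan δ ≥ 1.
The boundary is |tan φ| · |tan δ| = 1, so |φ| = 90° − |δ| = 90° − 2.2° = 87.8° in the southern hemisphere.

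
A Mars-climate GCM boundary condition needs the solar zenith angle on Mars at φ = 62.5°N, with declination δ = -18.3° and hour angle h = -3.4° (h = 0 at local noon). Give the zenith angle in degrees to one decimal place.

cos θ_z = sin φ sin δ + cos φ cos δ cos h = -0.278515 + 0.437624 = 0.159109.
θ_z = arccos(0.159109) = 80.8°.

θ_z = 80.8°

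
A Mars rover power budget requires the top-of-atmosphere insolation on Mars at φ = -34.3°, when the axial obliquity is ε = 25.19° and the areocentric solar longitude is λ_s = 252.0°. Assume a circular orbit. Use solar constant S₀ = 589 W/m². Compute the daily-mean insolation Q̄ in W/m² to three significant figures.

Q̄ ≈ 215 W/m²

sin δ = sin 25.19° × sin 252.0° = -0.40479, so δ = -23.878°.
cos H₀ = −tan(-34.3°) tan(-23.878°) = -0.3020, H₀ = 1.8776 rad.
Bracket: H₀ sin φ sin δ + cos φ cos δ sin H₀ = 1.8776×-0.56353×-0.40479 + 0.82610×0.91441×0.95332 = 0.428302 + 0.720132 = 1.148434.
Q̄ = (S₀/π) × [bracket] = (589/π) × 1.148434 = 215.3 W/m².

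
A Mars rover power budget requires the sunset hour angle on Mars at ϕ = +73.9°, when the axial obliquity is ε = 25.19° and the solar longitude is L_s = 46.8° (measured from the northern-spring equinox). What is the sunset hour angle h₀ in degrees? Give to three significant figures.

h₀ = 180°

Solar declination: sin δ = sin ε · sin L_s = sin 25.19° × sin 46.8° = 0.31026, so δ = +18.075°.
Sunrise equation: cos h₀ = −tan ϕ · tan δ = -1.1307 ≤ −1, so the Sun never sets (polar day) and h₀ = π.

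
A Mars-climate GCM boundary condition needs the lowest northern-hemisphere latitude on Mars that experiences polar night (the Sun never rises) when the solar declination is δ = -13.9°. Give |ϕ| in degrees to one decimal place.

|ϕ| = 76.1°

Polar night requires cos h₀ = −tan ϕ tan δ ≥ 1, i.e. tan ϕ tan δ ≤ −1.
The boundary is |tan ϕ| · |tan δ| = 1, so |ϕ| = 90° − |δ| = 90° − 13.9° = 76.1° in the northern hemisphere.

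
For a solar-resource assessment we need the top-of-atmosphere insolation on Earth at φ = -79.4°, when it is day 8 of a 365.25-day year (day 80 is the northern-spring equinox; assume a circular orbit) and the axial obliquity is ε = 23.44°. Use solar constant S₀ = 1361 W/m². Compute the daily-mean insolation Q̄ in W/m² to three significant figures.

Solar longitude: λ_s = 360° × (8 − 80)/365.25 = -70.965°, i.e. -70.965° + 360° = 289.035°.
sin δ = sin 23.44° × sin 289.035° = -0.37604, so δ = -22.088°.
cos H₀ = −tan(-79.4°) tan(-22.088°) = -2.1685 ≤ −1 ⇒ polar day, H₀ = π.
Bracket: H₀ sin φ sin δ + cos φ cos δ sin H₀ = 3.1416×-0.98294×-0.37604 + 0.18395×0.92660×0.00000 = 1.161213 + 0.000000 = 1.161213.
Q̄ = (S₀/π) × [bracket] = (1361/π) × 1.161213 = 503.1 W/m².

Q̄ ≈ 503 W/m²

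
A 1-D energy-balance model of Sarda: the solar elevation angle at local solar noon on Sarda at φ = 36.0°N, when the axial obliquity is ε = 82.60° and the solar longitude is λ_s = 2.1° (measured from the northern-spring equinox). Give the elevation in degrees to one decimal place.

Solar declination: sin δ = sin ε · sin λ_s = sin 82.60° × sin 2.1° = 0.03634, so δ = +2.083°.
At local noon the hour angle is zero, so the zenith angle equals |φ − δ| = |+36.0° − (+2.083°)| = 33.917°.
Elevation = 90° − 33.917° = 56.1°.

56.1°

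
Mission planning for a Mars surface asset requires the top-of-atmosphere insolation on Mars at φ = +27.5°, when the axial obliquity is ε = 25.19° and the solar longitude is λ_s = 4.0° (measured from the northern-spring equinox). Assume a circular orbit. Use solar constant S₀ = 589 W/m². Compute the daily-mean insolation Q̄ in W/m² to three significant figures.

Q̄ ≈ 170 W/m²

Solar declination: sin δ = sin ε · sin λ_s = sin 25.19° × sin 4.0° = 0.02969, so δ = +1.701°.
cos H₀ = −tan(+27.5°) tan(+1.701°) = -0.0155, H₀ = 1.5863 rad.
Bracket: H₀ sin φ sin δ + cos φ cos δ sin H₀ = 1.5863×0.46175×0.02969 + 0.88701×0.99956×0.99988 = 0.021747 + 0.886513 = 0.908260.
Q̄ = (S₀/π) × [bracket] = (589/π) × 0.908260 = 170.3 W/m².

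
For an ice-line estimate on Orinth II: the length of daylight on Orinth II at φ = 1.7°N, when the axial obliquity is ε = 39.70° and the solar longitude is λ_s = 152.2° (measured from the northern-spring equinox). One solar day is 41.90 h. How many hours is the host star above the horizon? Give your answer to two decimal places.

Solar declination: sin δ = sin ε · sin λ_s = sin 39.70° × sin 152.2° = 0.29791, so δ = +17.332°.
cos H₀ = −tan φ · tan δ = −tan(+1.7°) × tan(+17.332°) = -0.0093, so H₀ = 1.5801 rad = 90.53°.
Daylight = 2H₀/(2π) × 41.90 h = (1.5801/π) × 41.90 = 21.07 h.

21.07 h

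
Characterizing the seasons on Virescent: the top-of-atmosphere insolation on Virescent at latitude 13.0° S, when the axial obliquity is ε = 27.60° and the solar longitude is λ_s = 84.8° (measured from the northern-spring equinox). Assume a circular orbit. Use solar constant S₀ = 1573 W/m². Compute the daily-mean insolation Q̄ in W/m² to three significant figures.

Solar declination: sin δ = sin ε · sin λ_s = sin 27.60° × sin 84.8° = 0.46139, so δ = +27.477°.
cos H₀ = −tan(-13.0°) tan(+27.477°) = 0.1201, H₀ = 1.4504 rad.
Bracket: H₀ sin φ sin δ + cos φ cos δ sin H₀ = 1.4504×-0.22495×0.46139 + 0.97437×0.88720×0.99277 = -0.150537 + 0.858211 = 0.707674.
Q̄ = (S₀/π) × [bracket] = (1573/π) × 0.707674 = 354.3 W/m².

Q̄ ≈ 354 W/m²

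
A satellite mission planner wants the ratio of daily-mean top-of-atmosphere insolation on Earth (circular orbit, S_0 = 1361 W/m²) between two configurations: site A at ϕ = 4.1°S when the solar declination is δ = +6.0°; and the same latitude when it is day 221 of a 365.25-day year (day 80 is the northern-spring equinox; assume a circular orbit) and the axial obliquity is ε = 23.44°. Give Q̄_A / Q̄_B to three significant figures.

— Configuration A (ϕ=-4.1°):
cos h₀ = −tan(-4.1°) tan(+6.000°) = 0.0075, h₀ = 1.5633 rad.
Bracket: h₀ sin ϕ sin δ + cos ϕ cos δ sin h₀ = 1.5633×-0.07150×0.10453 + 0.99744×0.99452×0.99997 = -0.011684 + 0.991944 = 0.980260.
Q̄ = (S_0/π) × [bracket] = (1361/π) × 0.980260 = 424.67 W/m².
— Configuration B (ϕ=-4.1°):
Solar longitude: L_s = 360° × (221 − 80)/365.25 = 138.973°.
sin δ = sin 23.44° × sin 138.973° = 0.26111, so δ = +15.136°.
cos h₀ = −tan(-4.1°) tan(+15.136°) = 0.0194, h₀ = 1.5514 rad.
Bracket: h₀ sin ϕ sin δ + cos ϕ cos δ sin h₀ = 1.5514×-0.07150×0.26111 + 0.99744×0.96531×0.99981 = -0.028964 + 0.962656 = 0.933692.
Q̄ = (S_0/π) × [bracket] = (1361/π) × 0.933692 = 404.49 W/m².
Ratio Q̄_A / Q̄_B = 424.67 / 404.49 = 1.050.

Q̄_A / Q̄_B ≈ 1.05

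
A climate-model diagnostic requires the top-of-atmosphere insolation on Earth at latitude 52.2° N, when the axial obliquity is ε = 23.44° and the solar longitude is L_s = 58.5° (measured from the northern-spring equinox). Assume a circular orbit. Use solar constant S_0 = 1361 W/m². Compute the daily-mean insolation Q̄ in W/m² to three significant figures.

Q̄ ≈ 460 W/m²

Solar declination: sin δ = sin ε · sin L_s = sin 23.44° × sin 58.5° = 0.33917, so δ = +19.826°.
cos h₀ = −tan(+52.2°) tan(+19.826°) = -0.4648, h₀ = 2.0542 rad.
Bracket: h₀ sin ϕ sin δ + cos ϕ cos δ sin h₀ = 2.0542×0.79016×0.33917 + 0.61291×0.94072×0.88541 = 0.550523 + 0.510507 = 1.061030.
Q̄ = (S_0/π) × [bracket] = (1361/π) × 1.061030 = 459.7 W/m².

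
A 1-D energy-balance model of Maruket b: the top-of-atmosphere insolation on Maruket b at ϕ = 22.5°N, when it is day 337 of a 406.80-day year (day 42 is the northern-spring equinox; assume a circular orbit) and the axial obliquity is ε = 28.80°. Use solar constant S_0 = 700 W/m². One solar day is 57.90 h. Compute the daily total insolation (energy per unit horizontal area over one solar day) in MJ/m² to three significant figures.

25.4 MJ/m²

Solar longitude: L_s = 360° × (337 − 42)/406.80 = 261.062°.
sin δ = sin 28.80° × sin 261.062° = -0.47590, so δ = -28.418°.
cos h₀ = −tan(+22.5°) tan(-28.418°) = 0.2241, h₀ = 1.3447 rad.
Bracket: h₀ sin ϕ sin δ + cos ϕ cos δ sin h₀ = 1.3447×0.38268×-0.47590 + 0.92388×0.87950×0.97456 = -0.244893 + 0.791881 = 0.546988.
Q̄ = (S_0/π) × [bracket] = (700/π) × 0.546988 = 121.88 W/m².
Daily total = Q̄ × 57.90 h × 3600 s/h = 121.88 × 57.90 × 3600 / 10⁶ = 25.40 MJ/m².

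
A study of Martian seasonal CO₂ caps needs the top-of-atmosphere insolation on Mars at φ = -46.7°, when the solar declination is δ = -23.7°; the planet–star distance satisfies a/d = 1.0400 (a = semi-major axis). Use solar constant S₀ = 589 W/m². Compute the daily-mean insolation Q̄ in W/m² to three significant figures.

cos H₀ = −tan(-46.7°) tan(-23.700°) = -0.4658, H₀ = 2.0554 rad.
Bracket: H₀ sin φ sin δ + cos φ cos δ sin H₀ = 2.0554×-0.72777×-0.40195 + 0.68582×0.91566×0.88488 = 0.601260 + 0.555685 = 1.156945.
Inverse-square distance factor (a/d)² = 1.0400² = 1.081600.
Q̄ = (S₀/π) × 1.081600 × [bracket] = (589/π) × 1.081600 × 1.156945 = 234.6 W/m².

Q̄ ≈ 235 W/m²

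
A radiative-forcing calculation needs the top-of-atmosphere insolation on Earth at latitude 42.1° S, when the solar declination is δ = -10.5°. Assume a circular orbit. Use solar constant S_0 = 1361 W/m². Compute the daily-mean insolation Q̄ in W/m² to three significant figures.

cos h₀ = −tan(-42.1°) tan(-10.500°) = -0.1675, h₀ = 1.7391 rad.
Bracket: h₀ sin ϕ sin δ + cos ϕ cos δ sin h₀ = 1.7391×-0.67043×-0.18224 + 0.74198×0.98325×0.98588 = 0.212482 + 0.719251 = 0.931733.
Q̄ = (S_0/π) × [bracket] = (1361/π) × 0.931733 = 403.6 W/m².

Q̄ ≈ 404 W/m²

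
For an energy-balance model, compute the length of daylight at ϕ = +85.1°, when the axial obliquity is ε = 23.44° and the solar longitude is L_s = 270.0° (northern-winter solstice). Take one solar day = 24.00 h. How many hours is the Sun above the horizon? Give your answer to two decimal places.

Solar declination: sin δ = sin ε · sin L_s = sin 23.44° × sin 270.0° = -0.39779, so δ = -23.440°.
cos h₀ = −tan ϕ · tan δ = 5.0573 ≥ 1, so the Sun never rises (polar night) and h₀ = 0.
Daylight = 2h₀/(2π) × 24.00 h = (0.0000/π) × 24.00 = 0.00 h.

0.00 h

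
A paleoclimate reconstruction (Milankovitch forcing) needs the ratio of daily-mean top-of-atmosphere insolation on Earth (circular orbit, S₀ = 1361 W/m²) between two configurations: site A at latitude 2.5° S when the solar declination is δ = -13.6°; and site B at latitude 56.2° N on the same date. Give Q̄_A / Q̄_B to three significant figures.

— Configuration A (φ=-2.5°):
cos H₀ = −tan(-2.5°) tan(-13.600°) = -0.0106, H₀ = 1.5814 rad.
Bracket: H₀ sin φ sin δ + cos φ cos δ sin H₀ = 1.5814×-0.04362×-0.23514 + 0.99905×0.97196×0.99994 = 0.016220 + 0.970978 = 0.987198.
Q̄ = (S₀/π) × [bracket] = (1361/π) × 0.987198 = 427.67 W/m².
— Configuration B (φ=+56.2°):
cos H₀ = −tan(+56.2°) tan(-13.600°) = 0.3614, H₀ = 1.2010 rad.
Bracket: H₀ sin φ sin δ + cos φ cos δ sin H₀ = 1.2010×0.83098×-0.23514 + 0.55630×0.97196×0.93242 = -0.234671 + 0.504161 = 0.269490.
Q̄ = (S₀/π) × [bracket] = (1361/π) × 0.269490 = 116.75 W/m².
Ratio Q̄_A / Q̄_B = 427.67 / 116.75 = 3.663.

Q̄_A / Q̄_B ≈ 3.66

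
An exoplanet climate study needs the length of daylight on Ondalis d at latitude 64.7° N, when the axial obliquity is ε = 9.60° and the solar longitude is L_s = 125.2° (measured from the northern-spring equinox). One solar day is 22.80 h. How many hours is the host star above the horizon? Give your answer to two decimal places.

Solar declination: sin δ = sin ε · sin L_s = sin 9.60° × sin 125.2° = 0.13627, so δ = +7.832°.
cos h₀ = −tan ϕ · tan δ = −tan(+64.7°) × tan(+7.832°) = -0.2910, so h₀ = 1.8661 rad = 106.92°.
Daylight = 2h₀/(2π) × 22.80 h = (1.8661/π) × 22.80 = 13.54 h.

13.54 h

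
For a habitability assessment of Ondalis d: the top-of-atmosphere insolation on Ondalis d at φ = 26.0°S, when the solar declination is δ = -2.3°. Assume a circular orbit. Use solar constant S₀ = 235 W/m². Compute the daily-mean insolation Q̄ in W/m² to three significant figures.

cos H₀ = −tan(-26.0°) tan(-2.300°) = -0.0196, H₀ = 1.5904 rad.
Bracket: H₀ sin φ sin δ + cos φ cos δ sin H₀ = 1.5904×-0.43837×-0.04013 + 0.89879×0.99919×0.99981 = 0.027978 + 0.897891 = 0.925869.
Q̄ = (S₀/π) × [bracket] = (235/π) × 0.925869 = 69.26 W/m².

Q̄ ≈ 69.3 W/m²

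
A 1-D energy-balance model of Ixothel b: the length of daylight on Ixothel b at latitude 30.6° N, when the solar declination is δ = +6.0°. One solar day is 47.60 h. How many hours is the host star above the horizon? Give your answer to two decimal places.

cos h₀ = −tan ϕ · tan δ = −tan(+30.6°) × tan(+6.000°) = -0.0622, so h₀ = 1.6330 rad = 93.56°.
Daylight = 2h₀/(2π) × 47.60 h = (1.6330/π) × 47.60 = 24.74 h.

24.74 h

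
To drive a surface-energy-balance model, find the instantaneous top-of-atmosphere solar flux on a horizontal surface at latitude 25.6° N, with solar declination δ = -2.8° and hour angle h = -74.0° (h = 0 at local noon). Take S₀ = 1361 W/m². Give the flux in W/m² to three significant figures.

309 W/m²

cos θ_z = sin φ sin δ + cos φ cos δ cos h = -0.021107 + 0.248282 = 0.227175.
Flux = S₀ · cos θ_z = 1361 × 0.227175 = 309.2 W/m².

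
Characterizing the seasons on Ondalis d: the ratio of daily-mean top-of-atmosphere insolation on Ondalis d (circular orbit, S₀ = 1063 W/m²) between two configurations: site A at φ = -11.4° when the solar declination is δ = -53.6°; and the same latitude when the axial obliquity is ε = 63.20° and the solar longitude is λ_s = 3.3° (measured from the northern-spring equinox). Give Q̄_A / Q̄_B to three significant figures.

— Configuration A (φ=-11.4°):
cos H₀ = −tan(-11.4°) tan(-53.600°) = -0.2735, H₀ = 1.8478 rad.
Bracket: H₀ sin φ sin δ + cos φ cos δ sin H₀ = 1.8478×-0.19766×-0.80489 + 0.98027×0.59342×0.96187 = 0.293975 + 0.559531 = 0.853506.
Q̄ = (S₀/π) × [bracket] = (1063/π) × 0.853506 = 288.80 W/m².
— Configuration B (φ=-11.4°):
Solar declination: sin δ = sin ε · sin λ_s = sin 63.20° × sin 3.3° = 0.05138, so δ = +2.945°.
cos H₀ = −tan(-11.4°) tan(+2.945°) = 0.0104, H₀ = 1.5604 rad.
Bracket: H₀ sin φ sin δ + cos φ cos δ sin H₀ = 1.5604×-0.19766×0.05138 + 0.98027×0.99868×0.99995 = -0.015847 + 0.978927 = 0.963080.
Q̄ = (S₀/π) × [bracket] = (1063/π) × 0.963080 = 325.87 W/m².
Ratio Q̄_A / Q̄_B = 288.80 / 325.87 = 0.8862.

Q̄_A / Q̄_B ≈ 0.886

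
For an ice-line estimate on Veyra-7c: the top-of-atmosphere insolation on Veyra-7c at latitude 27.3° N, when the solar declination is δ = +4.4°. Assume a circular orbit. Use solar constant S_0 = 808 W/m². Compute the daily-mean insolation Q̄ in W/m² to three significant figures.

Q̄ ≈ 242 W/m²

cos h₀ = −tan(+27.3°) tan(+4.400°) = -0.0397, h₀ = 1.6105 rad.
Bracket: h₀ sin ϕ sin δ + cos ϕ cos δ sin h₀ = 1.6105×0.45865×0.07672 + 0.88862×0.99705×0.99921 = 0.056670 + 0.885299 = 0.941969.
Q̄ = (S_0/π) × [bracket] = (808/π) × 0.941969 = 242.3 W/m².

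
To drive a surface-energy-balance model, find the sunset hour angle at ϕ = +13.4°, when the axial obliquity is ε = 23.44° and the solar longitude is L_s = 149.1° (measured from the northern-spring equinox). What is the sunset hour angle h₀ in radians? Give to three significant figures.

Solar declination: sin δ = sin ε · sin L_s = sin 23.44° × sin 149.1° = 0.20428, so δ = +11.787°.
cos h₀ = −tan ϕ · tan δ = −tan(+13.4°) × tan(+11.787°) = -0.0497, so h₀ = 1.6205 rad = 92.85°.

h₀ = 1.62 rad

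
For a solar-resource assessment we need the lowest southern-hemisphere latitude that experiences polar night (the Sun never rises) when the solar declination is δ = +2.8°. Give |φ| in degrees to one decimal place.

|φ| = 87.2°

Polar night requires cos H₀ = −tan φ tan δ ≥ 1, i.e. tan φ tan δ ≤ −1.
The boundary is |tan φ| · |tan δ| = 1, so |φ| = 90° − |δ| = 90° − 2.8° = 87.2° in the southern hemisphere.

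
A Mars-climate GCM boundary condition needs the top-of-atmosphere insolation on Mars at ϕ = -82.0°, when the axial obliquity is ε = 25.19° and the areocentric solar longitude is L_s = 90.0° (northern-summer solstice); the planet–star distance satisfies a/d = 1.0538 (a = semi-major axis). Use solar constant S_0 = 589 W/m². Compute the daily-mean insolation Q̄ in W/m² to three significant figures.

Q̄ ≈ 0.00 W/m²

sin δ = sin 25.19° × sin 90.0° = 0.42562, so δ = +25.190°.
cos h₀ = −tan(-82.0°) tan(+25.190°) = 3.3467 ≥ 1 ⇒ polar night, h₀ = 0 and Q̄ = 0.
Inverse-square distance factor (a/d)² = 1.0538² = 1.110494.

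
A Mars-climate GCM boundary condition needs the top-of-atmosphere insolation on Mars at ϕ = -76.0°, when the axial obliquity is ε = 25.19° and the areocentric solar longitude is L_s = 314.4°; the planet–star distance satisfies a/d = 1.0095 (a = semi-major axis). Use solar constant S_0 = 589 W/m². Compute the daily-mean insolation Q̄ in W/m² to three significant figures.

Q̄ ≈ 177 W/m²

sin δ = sin 25.19° × sin 314.4° = -0.30409, so δ = -17.704°.
cos h₀ = −tan(-76.0°) tan(-17.704°) = -1.2803 ≤ −1 ⇒ polar day, h₀ = π.
Bracket: h₀ sin ϕ sin δ + cos ϕ cos δ sin h₀ = 3.1416×-0.97030×-0.30409 + 0.24192×0.95264×0.00000 = 0.926956 + 0.000000 = 0.926956.
Inverse-square distance factor (a/d)² = 1.0095² = 1.019090.
Q̄ = (S_0/π) × 1.019090 × [bracket] = (589/π) × 1.019090 × 0.926956 = 177.1 W/m².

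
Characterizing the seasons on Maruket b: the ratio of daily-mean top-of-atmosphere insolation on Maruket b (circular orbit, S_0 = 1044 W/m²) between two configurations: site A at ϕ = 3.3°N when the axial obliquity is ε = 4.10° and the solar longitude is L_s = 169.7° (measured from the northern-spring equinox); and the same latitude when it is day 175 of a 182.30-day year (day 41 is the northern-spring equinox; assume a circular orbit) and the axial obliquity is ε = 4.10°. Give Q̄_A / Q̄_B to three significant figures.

Q̄_A / Q̄_B ≈ 1.01

— Configuration A (ϕ=+3.3°):
Solar declination: sin δ = sin ε · sin L_s = sin 4.10° × sin 169.7° = 0.01278, so δ = +0.732°.
cos h₀ = −tan(+3.3°) tan(+0.732°) = -0.0007, h₀ = 1.5715 rad.
Bracket: h₀ sin ϕ sin δ + cos ϕ cos δ sin h₀ = 1.5715×0.05756×0.01278 + 0.99834×0.99992×1.00000 = 0.001156 + 0.998260 = 0.999416.
Q̄ = (S_0/π) × [bracket] = (1044/π) × 0.999416 = 332.12 W/m².
— Configuration B (ϕ=+3.3°):
Solar longitude: L_s = 360° × (175 − 41)/182.30 = 264.619°.
sin δ = sin 4.10° × sin 264.619° = -0.07118, so δ = -4.082°.
cos h₀ = −tan(+3.3°) tan(-4.082°) = 0.0041, h₀ = 1.5667 rad.
Bracket: h₀ sin ϕ sin δ + cos ϕ cos δ sin h₀ = 1.5667×0.05756×-0.07118 + 0.99834×0.99746×0.99999 = -0.006419 + 0.995794 = 0.989375.
Q̄ = (S_0/π) × [bracket] = (1044/π) × 0.989375 = 328.78 W/m².
Ratio Q̄_A / Q̄_B = 332.12 / 328.78 = 1.010.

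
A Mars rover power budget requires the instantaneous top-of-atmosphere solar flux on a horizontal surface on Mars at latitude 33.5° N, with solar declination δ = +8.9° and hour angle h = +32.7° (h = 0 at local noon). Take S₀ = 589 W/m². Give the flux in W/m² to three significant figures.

cos θ_z = sin φ sin δ + cos φ cos δ cos h = 0.085390 + 0.693275 = 0.778665.
Flux = S₀ · cos θ_z = 589 × 0.778665 = 458.6 W/m².

459 W/m²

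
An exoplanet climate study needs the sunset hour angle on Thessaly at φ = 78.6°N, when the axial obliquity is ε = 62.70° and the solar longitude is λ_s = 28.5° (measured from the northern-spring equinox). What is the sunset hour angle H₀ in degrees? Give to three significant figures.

H₀ = 180°

Solar declination: sin δ = sin ε · sin λ_s = sin 62.70° × sin 28.5° = 0.42401, so δ = +25.088°.
Sunrise equation: cos H₀ = −tan φ · tan δ = -2.3219 ≤ −1, so the host star never sets (polar day) and H₀ = π.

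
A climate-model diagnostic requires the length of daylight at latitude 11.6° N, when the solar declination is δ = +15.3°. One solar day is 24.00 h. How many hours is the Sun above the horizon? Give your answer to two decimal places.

12.43 h

cos H₀ = −tan φ · tan δ = −tan(+11.6°) × tan(+15.300°) = -0.0562, so H₀ = 1.6270 rad = 93.22°.
Daylight = 2H₀/(2π) × 24.00 h = (1.6270/π) × 24.00 = 12.43 h.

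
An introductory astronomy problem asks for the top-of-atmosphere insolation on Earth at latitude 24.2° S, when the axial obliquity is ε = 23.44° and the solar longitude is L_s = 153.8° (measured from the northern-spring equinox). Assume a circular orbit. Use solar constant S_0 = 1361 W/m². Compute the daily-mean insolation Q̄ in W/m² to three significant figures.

Solar declination: sin δ = sin ε · sin L_s = sin 23.44° × sin 153.8° = 0.17563, so δ = +10.115°.
cos h₀ = −tan(-24.2°) tan(+10.115°) = 0.0802, h₀ = 1.4905 rad.
Bracket: h₀ sin ϕ sin δ + cos ϕ cos δ sin h₀ = 1.4905×-0.40992×0.17563 + 0.91212×0.98446×0.99678 = -0.107307 + 0.895054 = 0.787747.
Q̄ = (S_0/π) × [bracket] = (1361/π) × 0.787747 = 341.3 W/m².

Q̄ ≈ 341 W/m²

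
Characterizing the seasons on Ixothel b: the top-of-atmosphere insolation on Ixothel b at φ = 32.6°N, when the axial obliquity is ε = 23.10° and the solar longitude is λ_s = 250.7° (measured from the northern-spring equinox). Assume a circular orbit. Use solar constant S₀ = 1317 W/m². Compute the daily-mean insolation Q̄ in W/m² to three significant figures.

Solar declination: sin δ = sin ε · sin λ_s = sin 23.10° × sin 250.7° = -0.37029, so δ = -21.733°.
cos H₀ = −tan(+32.6°) tan(-21.733°) = 0.2549, H₀ = 1.3130 rad.
Bracket: H₀ sin φ sin δ + cos φ cos δ sin H₀ = 1.3130×0.53877×-0.37029 + 0.84245×0.92892×0.96696 = -0.261945 + 0.756713 = 0.494768.
Q̄ = (S₀/π) × [bracket] = (1317/π) × 0.494768 = 207.4 W/m².

Q̄ ≈ 207 W/m²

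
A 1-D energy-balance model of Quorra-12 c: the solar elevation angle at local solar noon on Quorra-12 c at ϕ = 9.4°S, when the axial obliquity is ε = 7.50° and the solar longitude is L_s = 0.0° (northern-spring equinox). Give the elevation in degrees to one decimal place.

Solar declination: sin δ = sin ε · sin L_s = sin 7.50° × sin 0.0° = 0.00000, so δ = +0.000°.
At local noon the hour angle is zero, so the zenith angle equals |ϕ − δ| = |-9.4° − (+0.000°)| = 9.400°.
Elevation = 90° − 9.400° = 80.6°.

80.6°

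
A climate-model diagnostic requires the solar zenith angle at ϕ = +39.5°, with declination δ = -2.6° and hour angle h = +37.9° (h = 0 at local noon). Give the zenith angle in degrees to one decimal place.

cos θ_z = sin ϕ sin δ + cos ϕ cos δ cos h = -0.028854 + 0.608250 = 0.579396.
θ_z = arccos(0.579396) = 54.6°.

θ_z = 54.6°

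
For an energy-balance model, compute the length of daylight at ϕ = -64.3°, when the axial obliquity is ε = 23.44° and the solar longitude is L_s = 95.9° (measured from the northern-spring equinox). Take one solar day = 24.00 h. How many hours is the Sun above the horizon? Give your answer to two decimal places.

3.53 h

Solar declination: sin δ = sin ε · sin L_s = sin 23.44° × sin 95.9° = 0.39568, so δ = +23.308°.
cos h₀ = −tan ϕ · tan δ = −tan(-64.3°) × tan(+23.308°) = 0.8952, so h₀ = 0.4619 rad = 26.46°.
Daylight = 2h₀/(2π) × 24.00 h = (0.4619/π) × 24.00 = 3.53 h.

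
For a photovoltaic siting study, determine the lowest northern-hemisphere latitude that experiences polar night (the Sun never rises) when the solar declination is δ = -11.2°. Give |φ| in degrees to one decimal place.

|φ| = 78.8°

Polar night requires cos H₀ = −tan φ tan δ ≥ 1, i.e. tan φ tan δ ≤ −1.
The boundary is |tan φ| · |tan δ| = 1, so |φ| = 90° − |δ| = 90° − 11.2° = 78.8° in the northern hemisphere.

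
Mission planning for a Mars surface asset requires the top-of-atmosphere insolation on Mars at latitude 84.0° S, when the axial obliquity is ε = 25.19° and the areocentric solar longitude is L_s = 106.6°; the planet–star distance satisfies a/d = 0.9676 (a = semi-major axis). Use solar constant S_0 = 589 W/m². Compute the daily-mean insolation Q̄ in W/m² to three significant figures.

sin δ = sin 25.19° × sin 106.6° = 0.40788, so δ = +24.072°.
cos h₀ = −tan(-84.0°) tan(+24.072°) = 4.2504 ≥ 1 ⇒ polar night, h₀ = 0 and Q̄ = 0.
Inverse-square distance factor (a/d)² = 0.9676² = 0.936250.

Q̄ ≈ 0.00 W/m²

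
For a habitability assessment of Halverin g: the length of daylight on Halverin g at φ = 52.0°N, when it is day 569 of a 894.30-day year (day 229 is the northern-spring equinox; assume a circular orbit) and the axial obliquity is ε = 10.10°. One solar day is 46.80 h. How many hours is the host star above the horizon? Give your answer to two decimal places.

Solar longitude: λ_s = 360° × (569 − 229)/894.30 = 136.867°.
sin δ = sin 10.10° × sin 136.867° = 0.11990, so δ = +6.886°.
cos H₀ = −tan φ · tan δ = −tan(+52.0°) × tan(+6.886°) = -0.1546, so H₀ = 1.7260 rad = 98.89°.
Daylight = 2H₀/(2π) × 46.80 h = (1.7260/π) × 46.80 = 25.71 h.

25.71 h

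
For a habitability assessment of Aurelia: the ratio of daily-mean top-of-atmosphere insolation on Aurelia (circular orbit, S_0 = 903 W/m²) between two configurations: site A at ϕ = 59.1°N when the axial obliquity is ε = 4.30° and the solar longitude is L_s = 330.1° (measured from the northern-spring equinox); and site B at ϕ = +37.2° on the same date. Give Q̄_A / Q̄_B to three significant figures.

Q̄_A / Q̄_B ≈ 0.610

— Configuration A (ϕ=+59.1°):
Solar declination: sin δ = sin ε · sin L_s = sin 4.30° × sin 330.1° = -0.03738, so δ = -2.142°.
cos h₀ = −tan(+59.1°) tan(-2.142°) = 0.0625, h₀ = 1.5083 rad.
Bracket: h₀ sin ϕ sin δ + cos ϕ cos δ sin h₀ = 1.5083×0.85806×-0.03738 + 0.51354×0.99930×0.99805 = -0.048378 + 0.512180 = 0.463802.
Q̄ = (S_0/π) × [bracket] = (903/π) × 0.463802 = 133.31 W/m².
— Configuration B (ϕ=+37.2°):
cos h₀ = −tan(+37.2°) tan(-2.142°) = 0.0284, h₀ = 1.5424 rad.
Bracket: h₀ sin ϕ sin δ + cos ϕ cos δ sin h₀ = 1.5424×0.60460×-0.03738 + 0.79653×0.99930×0.99960 = -0.034858 + 0.795654 = 0.760796.
Q̄ = (S_0/π) × [bracket] = (903/π) × 0.760796 = 218.68 W/m².
Ratio Q̄_A / Q̄_B = 133.31 / 218.68 = 0.6096.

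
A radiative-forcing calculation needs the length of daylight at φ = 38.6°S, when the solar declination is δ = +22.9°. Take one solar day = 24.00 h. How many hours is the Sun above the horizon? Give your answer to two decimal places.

9.37 h

cos H₀ = −tan φ · tan δ = −tan(-38.6°) × tan(+22.900°) = 0.3372, so H₀ = 1.2268 rad = 70.29°.
Daylight = 2H₀/(2π) × 24.00 h = (1.2268/π) × 24.00 = 9.37 h.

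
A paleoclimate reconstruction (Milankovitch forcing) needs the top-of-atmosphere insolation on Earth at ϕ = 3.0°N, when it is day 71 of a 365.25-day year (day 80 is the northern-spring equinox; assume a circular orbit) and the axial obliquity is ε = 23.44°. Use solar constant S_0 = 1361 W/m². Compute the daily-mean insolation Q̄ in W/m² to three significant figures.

Q̄ ≈ 430 W/m²

Solar longitude: L_s = 360° × (71 − 80)/365.25 = -8.871°, i.e. -8.871° + 360° = 351.129°.
sin δ = sin 23.44° × sin 351.129° = -0.06134, so δ = -3.517°.
cos h₀ = −tan(+3.0°) tan(-3.517°) = 0.0032, h₀ = 1.5676 rad.
Bracket: h₀ sin ϕ sin δ + cos ϕ cos δ sin h₀ = 1.5676×0.05234×-0.06134 + 0.99863×0.99812×0.99999 = -0.005033 + 0.996743 = 0.991710.
Q̄ = (S_0/π) × [bracket] = (1361/π) × 0.991710 = 429.6 W/m².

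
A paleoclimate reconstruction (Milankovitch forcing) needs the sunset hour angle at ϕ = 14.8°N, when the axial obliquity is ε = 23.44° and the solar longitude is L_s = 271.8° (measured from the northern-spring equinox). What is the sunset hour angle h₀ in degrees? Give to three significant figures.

Solar declination: sin δ = sin ε · sin L_s = sin 23.44° × sin 271.8° = -0.39759, so δ = -23.428°.
cos h₀ = −tan ϕ · tan δ = −tan(+14.8°) × tan(-23.428°) = 0.1145, so h₀ = 1.4561 rad = 83.43°.

h₀ = 83.4°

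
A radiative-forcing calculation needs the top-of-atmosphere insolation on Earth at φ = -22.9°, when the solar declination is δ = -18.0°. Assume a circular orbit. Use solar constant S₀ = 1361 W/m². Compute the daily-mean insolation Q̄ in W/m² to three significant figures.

Q̄ ≈ 465 W/m²

cos H₀ = −tan(-22.9°) tan(-18.000°) = -0.1373, H₀ = 1.7085 rad.
Bracket: H₀ sin φ sin δ + cos φ cos δ sin H₀ = 1.7085×-0.38912×-0.30902 + 0.92119×0.95106×0.99054 = 0.205440 + 0.867819 = 1.073259.
Q̄ = (S₀/π) × [bracket] = (1361/π) × 1.073259 = 465.0 W/m².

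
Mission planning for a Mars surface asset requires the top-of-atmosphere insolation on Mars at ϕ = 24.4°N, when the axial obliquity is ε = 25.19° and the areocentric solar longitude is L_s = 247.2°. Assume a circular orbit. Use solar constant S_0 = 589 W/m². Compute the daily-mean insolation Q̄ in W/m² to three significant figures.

sin δ = sin 25.19° × sin 247.2° = -0.39236, so δ = -23.102°.
cos h₀ = −tan(+24.4°) tan(-23.102°) = 0.1935, h₀ = 1.3761 rad.
Bracket: h₀ sin ϕ sin δ + cos ϕ cos δ sin h₀ = 1.3761×0.41310×-0.39236 + 0.91068×0.91981×0.98110 = -0.223044 + 0.821821 = 0.598777.
Q̄ = (S_0/π) × [bracket] = (589/π) × 0.598777 = 112.3 W/m².

Q̄ ≈ 112 W/m²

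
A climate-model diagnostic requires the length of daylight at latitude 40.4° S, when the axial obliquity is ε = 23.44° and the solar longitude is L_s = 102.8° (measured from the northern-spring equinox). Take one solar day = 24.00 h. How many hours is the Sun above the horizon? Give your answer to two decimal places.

9.20 h

Solar declination: sin δ = sin ε · sin L_s = sin 23.44° × sin 102.8° = 0.38790, so δ = +22.824°.
cos h₀ = −tan ϕ · tan δ = −tan(-40.4°) × tan(+22.824°) = 0.3582, so h₀ = 1.2045 rad = 69.01°.
Daylight = 2h₀/(2π) × 24.00 h = (1.2045/π) × 24.00 = 9.20 h.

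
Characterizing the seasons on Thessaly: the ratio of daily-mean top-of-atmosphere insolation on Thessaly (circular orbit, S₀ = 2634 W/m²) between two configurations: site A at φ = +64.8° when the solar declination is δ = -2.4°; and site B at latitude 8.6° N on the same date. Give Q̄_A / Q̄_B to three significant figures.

Q̄_A / Q̄_B ≈ 0.376

— Configuration A (φ=+64.8°):
cos H₀ = −tan(+64.8°) tan(-2.400°) = 0.0891, H₀ = 1.4816 rad.
Bracket: H₀ sin φ sin δ + cos φ cos δ sin H₀ = 1.4816×0.90483×-0.04188 + 0.42578×0.99912×0.99603 = -0.056144 + 0.423716 = 0.367572.
Q̄ = (S₀/π) × [bracket] = (2634/π) × 0.367572 = 308.18 W/m².
— Configuration B (φ=+8.6°):
cos H₀ = −tan(+8.6°) tan(-2.400°) = 0.0063, H₀ = 1.5645 rad.
Bracket: H₀ sin φ sin δ + cos φ cos δ sin H₀ = 1.5645×0.14954×-0.04188 + 0.98876×0.99912×0.99998 = -0.009798 + 0.987870 = 0.978072.
Q̄ = (S₀/π) × [bracket] = (2634/π) × 0.978072 = 820.04 W/m².
Ratio Q̄_A / Q̄_B = 308.18 / 820.04 = 0.3758.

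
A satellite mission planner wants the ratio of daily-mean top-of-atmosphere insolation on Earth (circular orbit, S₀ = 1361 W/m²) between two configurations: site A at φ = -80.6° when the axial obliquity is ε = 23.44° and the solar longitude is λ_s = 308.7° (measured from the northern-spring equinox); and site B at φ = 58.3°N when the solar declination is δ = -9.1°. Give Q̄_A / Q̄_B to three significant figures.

— Configuration A (φ=-80.6°):
Solar declination: sin δ = sin ε · sin λ_s = sin 23.44° × sin 308.7° = -0.31045, so δ = -18.086°.
cos H₀ = −tan(-80.6°) tan(-18.086°) = -1.9727 ≤ −1 ⇒ polar day, H₀ = π.
Bracket: H₀ sin φ sin δ + cos φ cos δ sin H₀ = 3.1416×-0.98657×-0.31045 + 0.16333×0.95059×0.00000 = 0.962211 + 0.000000 = 0.962211.
Q̄ = (S₀/π) × [bracket] = (1361/π) × 0.962211 = 416.85 W/m².
— Configuration B (φ=+58.3°):
cos H₀ = −tan(+58.3°) tan(-9.100°) = 0.2593, H₀ = 1.3085 rad.
Bracket: H₀ sin φ sin δ + cos φ cos δ sin H₀ = 1.3085×0.85081×-0.15816 + 0.52547×0.98741×0.96579 = -0.176077 + 0.501104 = 0.325027.
Q̄ = (S₀/π) × [bracket] = (1361/π) × 0.325027 = 140.81 W/m².
Ratio Q̄_A / Q̄_B = 416.85 / 140.81 = 2.960.

Q̄_A / Q̄_B ≈ 2.96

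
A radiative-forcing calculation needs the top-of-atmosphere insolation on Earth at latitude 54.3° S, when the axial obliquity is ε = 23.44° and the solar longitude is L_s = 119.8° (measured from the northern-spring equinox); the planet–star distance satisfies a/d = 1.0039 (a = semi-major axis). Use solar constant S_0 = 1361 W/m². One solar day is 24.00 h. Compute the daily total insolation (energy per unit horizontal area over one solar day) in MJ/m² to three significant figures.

Solar declination: sin δ = sin ε · sin L_s = sin 23.44° × sin 119.8° = 0.34519, so δ = +20.193°.
cos h₀ = −tan(-54.3°) tan(+20.193°) = 0.5118, h₀ = 1.0335 rad.
Bracket: h₀ sin ϕ sin δ + cos ϕ cos δ sin h₀ = 1.0335×-0.81208×0.34519 + 0.58354×0.93853×0.85908 = -0.289713 + 0.470492 = 0.180779.
Inverse-square distance factor (a/d)² = 1.0039² = 1.007815.
Q̄ = (S_0/π) × 1.007815 × [bracket] = (1361/π) × 1.007815 × 0.180779 = 78.929 W/m².
Daily total = Q̄ × 24.00 h × 3600 s/h = 78.929 × 24.00 × 3600 / 10⁶ = 6.819 MJ/m².

6.82 MJ/m²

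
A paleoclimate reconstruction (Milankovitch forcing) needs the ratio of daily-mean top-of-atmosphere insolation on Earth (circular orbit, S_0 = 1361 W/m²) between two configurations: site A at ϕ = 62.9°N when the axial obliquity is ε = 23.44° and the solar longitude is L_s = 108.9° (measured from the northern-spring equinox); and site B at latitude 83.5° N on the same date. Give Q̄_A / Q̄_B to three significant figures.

Q̄_A / Q̄_B ≈ 0.928

— Configuration A (ϕ=+62.9°):
Solar declination: sin δ = sin ε · sin L_s = sin 23.44° × sin 108.9° = 0.37634, so δ = +22.107°.
cos h₀ = −tan(+62.9°) tan(+22.107°) = -0.7938, h₀ = 2.4878 rad.
Bracket: h₀ sin ϕ sin δ + cos ϕ cos δ sin h₀ = 2.4878×0.89021×0.37634 + 0.45554×0.92648×0.60818 = 0.833467 + 0.256682 = 1.090149.
Q̄ = (S_0/π) × [bracket] = (1361/π) × 1.090149 = 472.27 W/m².
— Configuration B (ϕ=+83.5°):
cos h₀ = −tan(+83.5°) tan(+22.107°) = -3.5652 ≤ −1 ⇒ polar day, h₀ = π.
Bracket: h₀ sin ϕ sin δ + cos ϕ cos δ sin h₀ = 3.1416×0.99357×0.37634 + 0.11320×0.92648×0.00000 = 1.174707 + 0.000000 = 1.174707.
Q̄ = (S_0/π) × [bracket] = (1361/π) × 1.174707 = 508.91 W/m².
Ratio Q̄_A / Q̄_B = 472.27 / 508.91 = 0.9280.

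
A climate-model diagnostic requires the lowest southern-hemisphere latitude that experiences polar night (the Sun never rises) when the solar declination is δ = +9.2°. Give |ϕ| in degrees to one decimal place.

Polar night requires cos h₀ = −tan ϕ tan δ ≥ 1, i.e. tan ϕ tan δ ≤ −1.
The boundary is |tan ϕ| · |tan δ| = 1, so |ϕ| = 90° − |δ| = 90° − 9.2° = 80.8° in the southern hemisphere.

|ϕ| = 80.8°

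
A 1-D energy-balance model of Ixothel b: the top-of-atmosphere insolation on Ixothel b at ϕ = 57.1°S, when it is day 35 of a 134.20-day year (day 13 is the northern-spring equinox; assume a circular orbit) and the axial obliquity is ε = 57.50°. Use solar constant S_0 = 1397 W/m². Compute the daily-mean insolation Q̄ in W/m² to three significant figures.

Solar longitude: L_s = 360° × (35 − 13)/134.20 = 59.016°.
sin δ = sin 57.50° × sin 59.016° = 0.72305, so δ = +46.307°.
cos h₀ = −tan(-57.1°) tan(+46.307°) = 1.6179 ≥ 1 ⇒ polar night, h₀ = 0 and Q̄ = 0.

Q̄ ≈ 0.00 W/m²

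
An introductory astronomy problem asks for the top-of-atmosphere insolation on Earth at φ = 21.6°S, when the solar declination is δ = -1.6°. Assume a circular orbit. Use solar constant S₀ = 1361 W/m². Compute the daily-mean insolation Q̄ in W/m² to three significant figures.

Q̄ ≈ 410 W/m²

cos H₀ = −tan(-21.6°) tan(-1.600°) = -0.0111, H₀ = 1.5819 rad.
Bracket: H₀ sin φ sin δ + cos φ cos δ sin H₀ = 1.5819×-0.36812×-0.02792 + 0.92978×0.99961×0.99994 = 0.016259 + 0.929362 = 0.945621.
Q̄ = (S₀/π) × [bracket] = (1361/π) × 0.945621 = 409.7 W/m².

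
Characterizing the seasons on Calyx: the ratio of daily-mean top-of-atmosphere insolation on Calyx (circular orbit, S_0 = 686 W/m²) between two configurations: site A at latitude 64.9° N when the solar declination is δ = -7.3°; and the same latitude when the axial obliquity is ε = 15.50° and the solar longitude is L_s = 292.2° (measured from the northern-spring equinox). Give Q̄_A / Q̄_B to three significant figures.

Q̄_A / Q̄_B ≈ 2.10

— Configuration A (ϕ=+64.9°):
cos h₀ = −tan(+64.9°) tan(-7.300°) = 0.2735, h₀ = 1.2938 rad.
Bracket: h₀ sin ϕ sin δ + cos ϕ cos δ sin h₀ = 1.2938×0.90557×-0.12706 + 0.42420×0.99189×0.96188 = -0.148867 + 0.404720 = 0.255853.
Q̄ = (S_0/π) × [bracket] = (686/π) × 0.255853 = 55.868 W/m².
— Configuration B (ϕ=+64.9°):
Solar declination: sin δ = sin ε · sin L_s = sin 15.50° × sin 292.2° = -0.24743, so δ = -14.325°.
cos h₀ = −tan(+64.9°) tan(-14.325°) = 0.5452, h₀ = 0.9942 rad.
Bracket: h₀ sin ϕ sin δ + cos ϕ cos δ sin h₀ = 0.9942×0.90557×-0.24743 + 0.42420×0.96891×0.83834 = -0.222766 + 0.344567 = 0.121801.
Q̄ = (S_0/π) × [bracket] = (686/π) × 0.121801 = 26.597 W/m².
Ratio Q̄_A / Q̄_B = 55.868 / 26.597 = 2.101.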